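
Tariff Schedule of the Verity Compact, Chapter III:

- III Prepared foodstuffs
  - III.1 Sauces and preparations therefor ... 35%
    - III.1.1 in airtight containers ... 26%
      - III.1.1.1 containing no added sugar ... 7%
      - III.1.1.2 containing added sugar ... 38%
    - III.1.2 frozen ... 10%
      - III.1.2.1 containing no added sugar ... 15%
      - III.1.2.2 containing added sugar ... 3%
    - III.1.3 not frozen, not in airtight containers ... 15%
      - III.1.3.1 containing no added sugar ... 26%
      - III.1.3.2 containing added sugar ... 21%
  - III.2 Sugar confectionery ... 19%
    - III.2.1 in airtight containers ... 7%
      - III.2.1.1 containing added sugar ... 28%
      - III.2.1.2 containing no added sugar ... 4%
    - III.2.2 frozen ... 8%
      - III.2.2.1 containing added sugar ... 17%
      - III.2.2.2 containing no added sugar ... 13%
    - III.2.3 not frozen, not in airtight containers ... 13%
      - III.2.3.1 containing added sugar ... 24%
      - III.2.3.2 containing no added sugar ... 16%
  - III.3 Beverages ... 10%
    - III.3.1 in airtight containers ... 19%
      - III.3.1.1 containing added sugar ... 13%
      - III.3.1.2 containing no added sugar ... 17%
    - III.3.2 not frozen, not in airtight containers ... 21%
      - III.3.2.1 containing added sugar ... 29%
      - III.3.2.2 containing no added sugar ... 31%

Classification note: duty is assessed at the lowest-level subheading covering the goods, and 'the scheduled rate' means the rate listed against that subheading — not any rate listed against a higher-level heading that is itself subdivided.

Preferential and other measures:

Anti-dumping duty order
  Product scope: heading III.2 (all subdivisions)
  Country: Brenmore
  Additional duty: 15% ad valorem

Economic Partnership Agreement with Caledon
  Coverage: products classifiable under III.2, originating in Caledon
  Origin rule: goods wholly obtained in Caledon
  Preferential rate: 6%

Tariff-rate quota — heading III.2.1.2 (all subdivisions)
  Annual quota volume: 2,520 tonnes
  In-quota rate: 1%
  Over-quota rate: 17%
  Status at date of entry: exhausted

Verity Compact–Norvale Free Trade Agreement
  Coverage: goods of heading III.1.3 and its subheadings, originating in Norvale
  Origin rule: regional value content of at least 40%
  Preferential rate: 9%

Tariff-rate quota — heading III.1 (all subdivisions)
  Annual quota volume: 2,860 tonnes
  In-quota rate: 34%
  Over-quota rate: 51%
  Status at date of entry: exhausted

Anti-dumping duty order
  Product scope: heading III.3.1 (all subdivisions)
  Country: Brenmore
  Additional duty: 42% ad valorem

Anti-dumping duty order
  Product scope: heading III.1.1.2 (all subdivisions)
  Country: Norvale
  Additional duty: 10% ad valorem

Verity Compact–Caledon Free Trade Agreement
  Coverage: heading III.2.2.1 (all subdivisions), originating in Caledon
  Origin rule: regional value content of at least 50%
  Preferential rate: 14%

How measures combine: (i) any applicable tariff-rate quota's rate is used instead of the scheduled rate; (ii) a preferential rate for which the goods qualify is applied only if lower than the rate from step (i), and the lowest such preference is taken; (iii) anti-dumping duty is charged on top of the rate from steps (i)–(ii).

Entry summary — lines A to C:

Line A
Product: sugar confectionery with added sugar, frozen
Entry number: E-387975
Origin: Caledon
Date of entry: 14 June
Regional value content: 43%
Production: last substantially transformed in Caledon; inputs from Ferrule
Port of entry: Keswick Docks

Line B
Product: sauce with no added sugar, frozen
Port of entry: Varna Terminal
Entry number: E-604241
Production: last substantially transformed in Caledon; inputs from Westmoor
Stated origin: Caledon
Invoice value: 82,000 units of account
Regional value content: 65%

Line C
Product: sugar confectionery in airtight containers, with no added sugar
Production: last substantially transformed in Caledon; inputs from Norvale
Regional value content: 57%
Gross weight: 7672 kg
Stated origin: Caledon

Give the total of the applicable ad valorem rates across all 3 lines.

Line A: sugar confectionery → III.2; frozen → III.2.2; with added sugar → III.2.2.1. Scheduled 17%. Caledon agreement on III.2: not wholly obtained; Caledon agreement on III.2.2.1: RVC < 50%. → 17%.
Line B: sauce → III.1; frozen → III.1.2; with no added sugar → III.1.2.1. Scheduled 15%. quota on III.1 exhausted → over-quota 51%; Caledon agreement on III.2: III.1.2.1 not covered; Caledon agreement on III.2.2.1: III.1.2.1 not covered. → 51%.
Line C: sugar confectionery → III.2; in airtight containers → III.2.1; with no added sugar → III.2.1.2. Scheduled 4%. quota on III.2.1.2 exhausted → over-quota 17%; Caledon agreement on III.2: not wholly obtained; Caledon agreement on III.2.2.1: III.2.1.2 not covered. → 17%.
Sum: 17% + 51% + 17% = 85%.

85%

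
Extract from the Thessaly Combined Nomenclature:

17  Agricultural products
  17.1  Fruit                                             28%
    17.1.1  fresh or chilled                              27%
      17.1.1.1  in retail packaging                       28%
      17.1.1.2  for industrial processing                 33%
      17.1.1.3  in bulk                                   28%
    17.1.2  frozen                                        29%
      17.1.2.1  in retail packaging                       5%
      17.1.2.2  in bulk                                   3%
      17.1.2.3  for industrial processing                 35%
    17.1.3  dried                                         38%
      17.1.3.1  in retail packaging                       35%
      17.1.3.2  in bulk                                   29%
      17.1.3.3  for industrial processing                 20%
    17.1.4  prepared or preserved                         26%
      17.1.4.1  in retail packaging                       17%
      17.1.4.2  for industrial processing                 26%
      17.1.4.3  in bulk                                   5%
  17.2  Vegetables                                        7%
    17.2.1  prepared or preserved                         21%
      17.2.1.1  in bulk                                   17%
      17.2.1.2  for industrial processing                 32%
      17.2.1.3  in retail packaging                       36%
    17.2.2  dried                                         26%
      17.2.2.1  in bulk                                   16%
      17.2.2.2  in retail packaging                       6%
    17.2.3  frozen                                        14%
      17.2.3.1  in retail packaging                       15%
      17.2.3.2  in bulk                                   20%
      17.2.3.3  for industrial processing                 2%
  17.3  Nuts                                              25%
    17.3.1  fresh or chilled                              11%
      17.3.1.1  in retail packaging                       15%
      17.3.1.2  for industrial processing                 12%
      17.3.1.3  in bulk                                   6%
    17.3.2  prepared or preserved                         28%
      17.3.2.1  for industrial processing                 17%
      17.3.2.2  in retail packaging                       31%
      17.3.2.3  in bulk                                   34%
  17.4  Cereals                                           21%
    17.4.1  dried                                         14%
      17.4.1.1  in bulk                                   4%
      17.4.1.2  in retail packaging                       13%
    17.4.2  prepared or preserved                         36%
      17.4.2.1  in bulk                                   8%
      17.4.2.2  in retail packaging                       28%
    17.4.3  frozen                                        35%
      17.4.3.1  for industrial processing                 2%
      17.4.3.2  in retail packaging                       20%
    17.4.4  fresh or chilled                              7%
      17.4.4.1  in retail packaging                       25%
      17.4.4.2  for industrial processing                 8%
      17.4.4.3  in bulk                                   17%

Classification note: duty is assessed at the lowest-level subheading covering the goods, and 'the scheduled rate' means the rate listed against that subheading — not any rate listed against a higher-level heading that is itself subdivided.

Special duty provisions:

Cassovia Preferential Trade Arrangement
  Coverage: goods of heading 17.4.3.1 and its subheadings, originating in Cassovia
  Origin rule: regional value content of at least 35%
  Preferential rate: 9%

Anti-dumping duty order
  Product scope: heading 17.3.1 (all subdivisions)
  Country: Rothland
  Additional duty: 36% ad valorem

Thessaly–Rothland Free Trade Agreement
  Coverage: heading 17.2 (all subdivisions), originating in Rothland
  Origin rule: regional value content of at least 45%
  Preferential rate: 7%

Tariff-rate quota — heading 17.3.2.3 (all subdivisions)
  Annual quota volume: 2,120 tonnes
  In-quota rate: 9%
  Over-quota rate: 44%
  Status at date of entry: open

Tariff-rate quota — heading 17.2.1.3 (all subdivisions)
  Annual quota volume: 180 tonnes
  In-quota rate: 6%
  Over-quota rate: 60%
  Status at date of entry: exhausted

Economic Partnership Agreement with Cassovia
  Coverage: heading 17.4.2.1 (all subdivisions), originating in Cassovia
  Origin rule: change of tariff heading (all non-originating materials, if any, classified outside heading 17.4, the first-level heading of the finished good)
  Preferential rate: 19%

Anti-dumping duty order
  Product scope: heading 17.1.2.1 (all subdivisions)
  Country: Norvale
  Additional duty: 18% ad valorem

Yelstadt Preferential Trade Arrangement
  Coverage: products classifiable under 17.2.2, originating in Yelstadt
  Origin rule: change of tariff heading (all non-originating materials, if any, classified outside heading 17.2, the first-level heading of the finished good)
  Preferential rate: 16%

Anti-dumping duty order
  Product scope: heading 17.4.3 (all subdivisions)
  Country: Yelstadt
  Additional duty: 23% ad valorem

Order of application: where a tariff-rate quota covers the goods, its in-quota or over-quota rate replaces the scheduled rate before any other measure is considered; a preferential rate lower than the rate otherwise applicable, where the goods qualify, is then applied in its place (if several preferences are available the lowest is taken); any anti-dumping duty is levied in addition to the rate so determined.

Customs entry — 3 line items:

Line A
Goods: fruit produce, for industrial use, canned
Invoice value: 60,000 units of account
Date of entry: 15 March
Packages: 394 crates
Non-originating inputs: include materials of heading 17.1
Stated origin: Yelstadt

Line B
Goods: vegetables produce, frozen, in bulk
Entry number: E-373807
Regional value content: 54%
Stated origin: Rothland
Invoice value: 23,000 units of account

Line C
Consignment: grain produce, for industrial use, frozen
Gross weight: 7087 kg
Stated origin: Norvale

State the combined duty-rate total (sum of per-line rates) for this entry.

Line A: fruit → 17.1; canned → 17.1.4; for industrial use → 17.1.4.2. Scheduled 26%. Yelstadt agreement on 17.2.2: 17.1.4.2 not covered. → 26%.
Line B: vegetables → 17.2; frozen → 17.2.3; in bulk → 17.2.3.2. Scheduled 20%. Rothland agreement on 17.2: RVC ≥ 45% → 7% available; preferential 7%. → 7%.
Line C: grain → 17.4; frozen → 17.4.3; for industrial use → 17.4.3.1. Scheduled 2%. No special measure applies. → 2%.
Sum: 26% + 7% + 2% = 35%.

35%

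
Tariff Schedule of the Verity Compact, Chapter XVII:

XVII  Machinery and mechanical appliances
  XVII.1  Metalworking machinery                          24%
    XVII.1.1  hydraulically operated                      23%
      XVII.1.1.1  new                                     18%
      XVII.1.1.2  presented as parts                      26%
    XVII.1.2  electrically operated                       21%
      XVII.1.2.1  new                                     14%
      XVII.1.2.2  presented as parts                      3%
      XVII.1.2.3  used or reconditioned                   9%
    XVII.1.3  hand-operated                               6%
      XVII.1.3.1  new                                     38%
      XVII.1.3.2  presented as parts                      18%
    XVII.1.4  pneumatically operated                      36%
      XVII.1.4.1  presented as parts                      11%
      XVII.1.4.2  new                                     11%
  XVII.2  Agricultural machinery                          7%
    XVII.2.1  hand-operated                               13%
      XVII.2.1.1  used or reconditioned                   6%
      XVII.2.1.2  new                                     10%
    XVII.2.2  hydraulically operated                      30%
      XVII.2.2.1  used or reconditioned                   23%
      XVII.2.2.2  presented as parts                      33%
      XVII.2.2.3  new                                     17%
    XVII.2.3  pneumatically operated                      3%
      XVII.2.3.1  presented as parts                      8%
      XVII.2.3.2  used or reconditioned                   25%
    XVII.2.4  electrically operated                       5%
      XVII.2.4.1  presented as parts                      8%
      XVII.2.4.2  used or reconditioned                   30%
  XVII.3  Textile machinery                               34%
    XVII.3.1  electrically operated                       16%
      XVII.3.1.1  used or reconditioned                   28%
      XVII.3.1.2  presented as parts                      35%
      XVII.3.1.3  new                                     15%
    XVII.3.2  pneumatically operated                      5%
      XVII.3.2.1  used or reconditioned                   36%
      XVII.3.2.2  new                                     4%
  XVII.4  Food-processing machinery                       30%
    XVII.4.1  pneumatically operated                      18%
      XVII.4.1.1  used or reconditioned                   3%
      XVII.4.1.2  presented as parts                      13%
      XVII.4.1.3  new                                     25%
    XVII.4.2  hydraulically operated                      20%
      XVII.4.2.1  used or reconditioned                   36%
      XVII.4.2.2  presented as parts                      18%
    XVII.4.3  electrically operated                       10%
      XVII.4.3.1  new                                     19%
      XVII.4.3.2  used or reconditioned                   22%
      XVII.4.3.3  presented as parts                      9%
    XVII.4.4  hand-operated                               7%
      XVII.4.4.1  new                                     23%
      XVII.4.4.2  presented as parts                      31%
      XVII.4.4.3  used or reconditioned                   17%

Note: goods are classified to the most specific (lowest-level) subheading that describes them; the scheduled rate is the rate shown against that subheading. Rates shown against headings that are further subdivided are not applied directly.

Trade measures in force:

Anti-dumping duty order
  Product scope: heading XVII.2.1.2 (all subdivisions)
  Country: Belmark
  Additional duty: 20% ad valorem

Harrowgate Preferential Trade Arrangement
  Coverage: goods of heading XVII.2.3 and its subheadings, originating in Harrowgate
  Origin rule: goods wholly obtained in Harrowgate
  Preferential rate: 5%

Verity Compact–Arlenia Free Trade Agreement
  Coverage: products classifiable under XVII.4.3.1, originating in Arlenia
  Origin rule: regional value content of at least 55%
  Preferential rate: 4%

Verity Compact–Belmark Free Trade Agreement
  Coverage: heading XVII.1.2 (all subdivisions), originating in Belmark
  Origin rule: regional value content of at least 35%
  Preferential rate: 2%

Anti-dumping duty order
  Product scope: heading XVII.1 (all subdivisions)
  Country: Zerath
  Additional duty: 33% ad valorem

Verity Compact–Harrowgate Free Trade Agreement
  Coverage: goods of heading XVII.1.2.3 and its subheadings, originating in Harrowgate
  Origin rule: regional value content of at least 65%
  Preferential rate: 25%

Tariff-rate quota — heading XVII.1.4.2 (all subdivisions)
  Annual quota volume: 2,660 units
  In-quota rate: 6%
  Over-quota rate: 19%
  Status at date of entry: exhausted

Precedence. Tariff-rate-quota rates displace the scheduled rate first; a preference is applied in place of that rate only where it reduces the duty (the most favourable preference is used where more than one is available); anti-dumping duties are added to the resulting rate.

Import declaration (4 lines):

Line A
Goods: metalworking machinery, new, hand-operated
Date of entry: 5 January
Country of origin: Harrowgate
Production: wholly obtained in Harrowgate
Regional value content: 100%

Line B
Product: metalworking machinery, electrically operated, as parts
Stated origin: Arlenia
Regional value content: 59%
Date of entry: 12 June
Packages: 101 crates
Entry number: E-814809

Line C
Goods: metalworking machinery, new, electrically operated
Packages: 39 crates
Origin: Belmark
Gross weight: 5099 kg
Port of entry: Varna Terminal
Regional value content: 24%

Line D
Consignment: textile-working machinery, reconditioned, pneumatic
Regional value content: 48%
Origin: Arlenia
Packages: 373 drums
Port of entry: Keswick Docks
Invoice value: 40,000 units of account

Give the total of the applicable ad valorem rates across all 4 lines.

91%

Line A: metalworking → XVII.1; hand-operated → XVII.1.3; new → XVII.1.3.1. Scheduled 38%. Harrowgate agreement on XVII.2.3: XVII.1.3.1 not covered; Harrowgate agreement on XVII.1.2.3: XVII.1.3.1 not covered. → 38%.
Line B: metalworking → XVII.1; electrically operated → XVII.1.2; as parts → XVII.1.2.2. Scheduled 3%. Arlenia agreement on XVII.4.3.1: XVII.1.2.2 not covered. → 3%.
Line C: metalworking → XVII.1; electrically operated → XVII.1.2; new → XVII.1.2.1. Scheduled 14%. Belmark agreement on XVII.1.2: RVC < 35%. → 14%.
Line D: textile-working → XVII.3; pneumatic → XVII.3.2; reconditioned → XVII.3.2.1. Scheduled 36%. Arlenia agreement on XVII.4.3.1: XVII.3.2.1 not covered. → 36%.
Sum: 38% + 3% + 14% + 36% = 91%.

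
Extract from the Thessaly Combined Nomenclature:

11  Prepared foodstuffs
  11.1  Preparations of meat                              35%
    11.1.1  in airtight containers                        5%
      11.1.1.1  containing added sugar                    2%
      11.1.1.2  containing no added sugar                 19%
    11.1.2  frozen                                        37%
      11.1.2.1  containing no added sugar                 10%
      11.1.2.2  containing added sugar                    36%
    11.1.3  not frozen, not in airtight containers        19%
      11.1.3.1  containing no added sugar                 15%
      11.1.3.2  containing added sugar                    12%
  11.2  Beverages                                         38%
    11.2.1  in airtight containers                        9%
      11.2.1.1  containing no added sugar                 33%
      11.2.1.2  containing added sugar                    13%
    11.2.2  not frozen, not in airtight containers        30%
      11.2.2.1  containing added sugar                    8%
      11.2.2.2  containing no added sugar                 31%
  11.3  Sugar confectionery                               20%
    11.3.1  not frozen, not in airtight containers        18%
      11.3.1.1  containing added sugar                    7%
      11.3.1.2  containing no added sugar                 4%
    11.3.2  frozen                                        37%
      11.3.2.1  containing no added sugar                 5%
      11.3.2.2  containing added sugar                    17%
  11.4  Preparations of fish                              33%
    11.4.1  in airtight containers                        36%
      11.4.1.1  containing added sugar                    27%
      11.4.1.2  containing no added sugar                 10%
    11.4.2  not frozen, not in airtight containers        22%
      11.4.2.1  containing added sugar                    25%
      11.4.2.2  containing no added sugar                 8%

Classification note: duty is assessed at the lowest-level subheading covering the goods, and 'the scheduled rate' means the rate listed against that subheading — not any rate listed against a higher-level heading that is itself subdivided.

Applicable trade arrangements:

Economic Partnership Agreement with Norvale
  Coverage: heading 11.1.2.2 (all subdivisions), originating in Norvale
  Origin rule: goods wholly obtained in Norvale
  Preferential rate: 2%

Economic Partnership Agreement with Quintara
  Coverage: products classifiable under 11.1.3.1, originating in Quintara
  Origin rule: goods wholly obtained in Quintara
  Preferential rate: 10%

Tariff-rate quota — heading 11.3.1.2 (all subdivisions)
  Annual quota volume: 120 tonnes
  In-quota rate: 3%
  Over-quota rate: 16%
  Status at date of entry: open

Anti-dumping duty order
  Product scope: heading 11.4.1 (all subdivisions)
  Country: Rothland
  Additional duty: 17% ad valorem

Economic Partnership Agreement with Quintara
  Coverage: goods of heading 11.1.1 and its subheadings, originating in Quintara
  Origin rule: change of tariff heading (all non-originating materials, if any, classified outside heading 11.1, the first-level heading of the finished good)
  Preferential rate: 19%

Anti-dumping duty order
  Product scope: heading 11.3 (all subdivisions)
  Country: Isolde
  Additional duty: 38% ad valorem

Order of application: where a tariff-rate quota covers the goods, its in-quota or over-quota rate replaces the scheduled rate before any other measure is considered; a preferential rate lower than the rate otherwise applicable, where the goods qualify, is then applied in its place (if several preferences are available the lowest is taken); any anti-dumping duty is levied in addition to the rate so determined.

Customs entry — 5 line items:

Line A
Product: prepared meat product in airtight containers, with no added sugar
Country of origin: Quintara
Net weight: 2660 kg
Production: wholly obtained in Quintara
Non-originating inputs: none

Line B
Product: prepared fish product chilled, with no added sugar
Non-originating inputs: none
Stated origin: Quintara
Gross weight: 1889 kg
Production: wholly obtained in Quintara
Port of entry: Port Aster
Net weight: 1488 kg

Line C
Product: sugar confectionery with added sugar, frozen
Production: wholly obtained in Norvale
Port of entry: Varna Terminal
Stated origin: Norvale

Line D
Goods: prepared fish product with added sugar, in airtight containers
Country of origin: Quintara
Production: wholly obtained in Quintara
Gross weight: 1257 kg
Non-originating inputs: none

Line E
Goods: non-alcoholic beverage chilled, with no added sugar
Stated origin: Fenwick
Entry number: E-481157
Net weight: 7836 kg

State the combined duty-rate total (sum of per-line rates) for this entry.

102%

Line A: prepared meat product → 11.1; in airtight containers → 11.1.1; with no added sugar → 11.1.1.2. Scheduled 19%. Quintara agreement on 11.1.3.1: 11.1.1.2 not covered; Quintara agreement on 11.1.1: CTH met → 19% available; preference 19% not lower than 19% → no reduction. → 19%.
Line B: prepared fish product → 11.4; chilled → 11.4.2; with no added sugar → 11.4.2.2. Scheduled 8%. Quintara agreement on 11.1.3.1: 11.4.2.2 not covered; Quintara agreement on 11.1.1: 11.4.2.2 not covered. → 8%.
Line C: sugar confectionery → 11.3; frozen → 11.3.2; with added sugar → 11.3.2.2. Scheduled 17%. Norvale agreement on 11.1.2.2: 11.3.2.2 not covered. → 17%.
Line D: prepared fish product → 11.4; in airtight containers → 11.4.1; with added sugar → 11.4.1.1. Scheduled 27%. Quintara agreement on 11.1.3.1: 11.4.1.1 not covered; Quintara agreement on 11.1.1: 11.4.1.1 not covered. → 27%.
Line E: non-alcoholic beverage → 11.2; chilled → 11.2.2; with no added sugar → 11.2.2.2. Scheduled 31%. No special measure applies. → 31%.
Sum: 19% + 8% + 17% + 27% + 31% = 102%.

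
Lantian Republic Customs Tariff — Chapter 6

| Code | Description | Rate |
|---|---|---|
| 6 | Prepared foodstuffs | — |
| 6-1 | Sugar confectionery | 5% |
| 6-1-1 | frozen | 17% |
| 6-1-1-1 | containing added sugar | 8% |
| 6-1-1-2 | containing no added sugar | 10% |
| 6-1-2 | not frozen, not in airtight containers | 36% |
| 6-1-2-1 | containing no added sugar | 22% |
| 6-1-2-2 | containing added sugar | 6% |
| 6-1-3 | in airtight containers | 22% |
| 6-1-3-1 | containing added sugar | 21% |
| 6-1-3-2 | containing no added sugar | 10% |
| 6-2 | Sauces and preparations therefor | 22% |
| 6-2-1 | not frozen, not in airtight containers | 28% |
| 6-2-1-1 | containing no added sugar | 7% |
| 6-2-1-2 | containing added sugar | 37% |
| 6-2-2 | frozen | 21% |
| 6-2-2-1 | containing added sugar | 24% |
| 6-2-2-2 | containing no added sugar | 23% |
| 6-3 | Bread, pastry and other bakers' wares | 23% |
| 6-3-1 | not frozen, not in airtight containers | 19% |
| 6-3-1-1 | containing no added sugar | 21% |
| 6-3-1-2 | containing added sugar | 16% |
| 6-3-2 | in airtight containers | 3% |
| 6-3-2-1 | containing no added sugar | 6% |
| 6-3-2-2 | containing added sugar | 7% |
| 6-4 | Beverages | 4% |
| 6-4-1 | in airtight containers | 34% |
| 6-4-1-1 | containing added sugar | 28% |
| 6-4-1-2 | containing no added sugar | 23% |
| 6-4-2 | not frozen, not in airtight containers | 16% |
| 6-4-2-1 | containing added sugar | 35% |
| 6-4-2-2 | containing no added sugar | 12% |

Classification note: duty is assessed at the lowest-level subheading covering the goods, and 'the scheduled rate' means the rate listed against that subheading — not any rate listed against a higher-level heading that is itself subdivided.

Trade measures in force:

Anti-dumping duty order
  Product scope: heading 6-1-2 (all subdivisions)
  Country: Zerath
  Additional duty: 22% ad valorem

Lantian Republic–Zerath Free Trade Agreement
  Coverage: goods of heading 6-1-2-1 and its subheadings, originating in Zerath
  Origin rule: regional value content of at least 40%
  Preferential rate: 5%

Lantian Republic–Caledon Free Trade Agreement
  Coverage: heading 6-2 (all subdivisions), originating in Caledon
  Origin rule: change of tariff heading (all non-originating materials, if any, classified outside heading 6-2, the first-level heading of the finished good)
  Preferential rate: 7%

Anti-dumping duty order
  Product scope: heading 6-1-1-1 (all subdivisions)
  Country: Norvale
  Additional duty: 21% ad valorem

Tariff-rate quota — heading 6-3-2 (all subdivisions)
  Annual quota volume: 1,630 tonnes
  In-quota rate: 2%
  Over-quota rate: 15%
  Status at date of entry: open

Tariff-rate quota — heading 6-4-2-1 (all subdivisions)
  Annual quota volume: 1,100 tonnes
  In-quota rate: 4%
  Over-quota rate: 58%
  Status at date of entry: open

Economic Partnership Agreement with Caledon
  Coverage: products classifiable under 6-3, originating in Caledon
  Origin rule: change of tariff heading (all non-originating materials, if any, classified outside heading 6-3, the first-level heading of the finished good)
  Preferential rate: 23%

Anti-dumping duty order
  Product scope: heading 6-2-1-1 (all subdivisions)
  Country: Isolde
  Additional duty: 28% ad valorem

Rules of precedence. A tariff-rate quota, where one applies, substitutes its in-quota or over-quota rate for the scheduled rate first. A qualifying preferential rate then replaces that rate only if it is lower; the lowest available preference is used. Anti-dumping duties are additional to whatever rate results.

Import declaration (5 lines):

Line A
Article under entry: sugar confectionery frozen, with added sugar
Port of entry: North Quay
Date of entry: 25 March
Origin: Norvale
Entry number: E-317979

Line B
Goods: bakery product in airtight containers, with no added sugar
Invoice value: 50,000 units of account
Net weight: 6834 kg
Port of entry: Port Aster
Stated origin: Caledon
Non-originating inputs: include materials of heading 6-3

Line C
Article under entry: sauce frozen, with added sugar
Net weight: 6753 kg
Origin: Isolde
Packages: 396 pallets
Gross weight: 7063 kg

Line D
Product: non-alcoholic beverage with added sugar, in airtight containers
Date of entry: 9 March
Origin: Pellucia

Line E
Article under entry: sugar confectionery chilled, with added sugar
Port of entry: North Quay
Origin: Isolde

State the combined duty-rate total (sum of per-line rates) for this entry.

89%

Line A: sugar confectionery → 6-1; frozen → 6-1-1; with added sugar → 6-1-1-1. Scheduled 8%. anti-dumping (Norvale, 6-1-1-1): +21%; total 8% + 21% = 29%. → 29%.
Line B: bakery product → 6-3; in airtight containers → 6-3-2; with no added sugar → 6-3-2-1. Scheduled 6%. quota on 6-3-2 open → in-quota 2%; Caledon agreement on 6-2: 6-3-2-1 not covered; Caledon agreement on 6-3: CTH not met. → 2%.
Line C: sauce → 6-2; frozen → 6-2-2; with added sugar → 6-2-2-1. Scheduled 24%. No special measure applies. → 24%.
Line D: non-alcoholic beverage → 6-4; in airtight containers → 6-4-1; with added sugar → 6-4-1-1. Scheduled 28%. No special measure applies. → 28%.
Line E: sugar confectionery → 6-1; chilled → 6-1-2; with added sugar → 6-1-2-2. Scheduled 6%. No special measure applies. → 6%.
Sum: 29% + 2% + 24% + 28% + 6% = 89%.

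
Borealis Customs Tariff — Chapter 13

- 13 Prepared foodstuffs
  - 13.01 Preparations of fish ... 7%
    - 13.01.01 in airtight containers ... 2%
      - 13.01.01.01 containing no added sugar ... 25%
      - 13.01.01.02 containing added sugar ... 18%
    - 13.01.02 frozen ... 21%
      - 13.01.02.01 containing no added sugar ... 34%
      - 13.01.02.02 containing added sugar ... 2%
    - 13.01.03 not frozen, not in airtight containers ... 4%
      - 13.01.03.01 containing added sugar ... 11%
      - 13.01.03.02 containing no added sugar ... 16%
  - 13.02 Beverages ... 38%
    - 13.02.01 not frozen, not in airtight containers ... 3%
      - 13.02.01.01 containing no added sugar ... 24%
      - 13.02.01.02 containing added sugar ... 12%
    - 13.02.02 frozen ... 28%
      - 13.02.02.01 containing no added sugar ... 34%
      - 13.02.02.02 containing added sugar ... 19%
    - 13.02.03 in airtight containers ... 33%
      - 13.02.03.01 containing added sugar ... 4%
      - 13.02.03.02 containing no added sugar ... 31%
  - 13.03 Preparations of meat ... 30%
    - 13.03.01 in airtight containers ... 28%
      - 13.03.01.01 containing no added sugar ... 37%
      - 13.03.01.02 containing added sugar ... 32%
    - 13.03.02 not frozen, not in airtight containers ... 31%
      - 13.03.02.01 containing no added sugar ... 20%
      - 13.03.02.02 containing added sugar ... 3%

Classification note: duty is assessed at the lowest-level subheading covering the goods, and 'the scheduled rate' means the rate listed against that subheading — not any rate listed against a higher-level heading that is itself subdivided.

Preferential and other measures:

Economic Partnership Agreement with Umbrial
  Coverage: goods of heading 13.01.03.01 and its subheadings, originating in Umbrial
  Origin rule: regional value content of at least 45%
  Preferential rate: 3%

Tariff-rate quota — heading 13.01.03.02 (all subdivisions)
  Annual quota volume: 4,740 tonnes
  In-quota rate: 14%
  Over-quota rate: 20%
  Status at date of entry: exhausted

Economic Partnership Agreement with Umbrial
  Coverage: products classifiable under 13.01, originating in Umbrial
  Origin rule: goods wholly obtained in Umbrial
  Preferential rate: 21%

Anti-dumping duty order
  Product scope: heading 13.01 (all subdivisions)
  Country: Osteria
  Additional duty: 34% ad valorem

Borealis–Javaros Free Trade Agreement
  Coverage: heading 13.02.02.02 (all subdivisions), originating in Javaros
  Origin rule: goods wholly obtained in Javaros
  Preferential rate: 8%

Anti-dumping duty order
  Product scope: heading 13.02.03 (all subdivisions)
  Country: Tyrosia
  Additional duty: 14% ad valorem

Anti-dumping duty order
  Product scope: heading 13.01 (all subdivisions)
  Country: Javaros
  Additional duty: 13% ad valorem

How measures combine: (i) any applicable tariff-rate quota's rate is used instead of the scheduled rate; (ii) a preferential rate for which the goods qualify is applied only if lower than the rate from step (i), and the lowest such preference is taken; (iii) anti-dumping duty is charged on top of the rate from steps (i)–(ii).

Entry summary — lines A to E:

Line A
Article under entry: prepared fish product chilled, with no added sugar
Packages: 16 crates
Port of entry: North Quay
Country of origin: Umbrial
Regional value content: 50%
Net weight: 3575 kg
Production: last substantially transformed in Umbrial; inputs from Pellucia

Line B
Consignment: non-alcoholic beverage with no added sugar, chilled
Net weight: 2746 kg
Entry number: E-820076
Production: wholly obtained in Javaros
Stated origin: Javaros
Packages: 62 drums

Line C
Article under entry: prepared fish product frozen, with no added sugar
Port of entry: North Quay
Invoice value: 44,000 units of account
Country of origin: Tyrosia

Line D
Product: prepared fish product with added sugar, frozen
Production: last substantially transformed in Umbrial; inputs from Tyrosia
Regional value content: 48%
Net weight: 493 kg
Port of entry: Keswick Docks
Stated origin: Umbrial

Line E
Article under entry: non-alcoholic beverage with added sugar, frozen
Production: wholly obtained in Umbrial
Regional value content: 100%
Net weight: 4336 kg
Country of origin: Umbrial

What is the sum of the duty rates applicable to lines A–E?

99%

Line A: prepared fish product → 13.01; chilled → 13.01.03; with no added sugar → 13.01.03.02. Scheduled 16%. quota on 13.01.03.02 exhausted → over-quota 20%; Umbrial agreement on 13.01.03.01: 13.01.03.02 not covered; Umbrial agreement on 13.01: not wholly obtained. → 20%.
Line B: non-alcoholic beverage → 13.02; chilled → 13.02.01; with no added sugar → 13.02.01.01. Scheduled 24%. Javaros agreement on 13.02.02.02: 13.02.01.01 not covered. → 24%.
Line C: prepared fish product → 13.01; frozen → 13.01.02; with no added sugar → 13.01.02.01. Scheduled 34%. No special measure applies. → 34%.
Line D: prepared fish product → 13.01; frozen → 13.01.02; with added sugar → 13.01.02.02. Scheduled 2%. Umbrial agreement on 13.01.03.01: 13.01.02.02 not covered; Umbrial agreement on 13.01: not wholly obtained. → 2%.
Line E: non-alcoholic beverage → 13.02; frozen → 13.02.02; with added sugar → 13.02.02.02. Scheduled 19%. Umbrial agreement on 13.01.03.01: 13.02.02.02 not covered; Umbrial agreement on 13.01: 13.02.02.02 not covered. → 19%.
Sum: 20% + 24% + 34% + 2% + 19% = 99%.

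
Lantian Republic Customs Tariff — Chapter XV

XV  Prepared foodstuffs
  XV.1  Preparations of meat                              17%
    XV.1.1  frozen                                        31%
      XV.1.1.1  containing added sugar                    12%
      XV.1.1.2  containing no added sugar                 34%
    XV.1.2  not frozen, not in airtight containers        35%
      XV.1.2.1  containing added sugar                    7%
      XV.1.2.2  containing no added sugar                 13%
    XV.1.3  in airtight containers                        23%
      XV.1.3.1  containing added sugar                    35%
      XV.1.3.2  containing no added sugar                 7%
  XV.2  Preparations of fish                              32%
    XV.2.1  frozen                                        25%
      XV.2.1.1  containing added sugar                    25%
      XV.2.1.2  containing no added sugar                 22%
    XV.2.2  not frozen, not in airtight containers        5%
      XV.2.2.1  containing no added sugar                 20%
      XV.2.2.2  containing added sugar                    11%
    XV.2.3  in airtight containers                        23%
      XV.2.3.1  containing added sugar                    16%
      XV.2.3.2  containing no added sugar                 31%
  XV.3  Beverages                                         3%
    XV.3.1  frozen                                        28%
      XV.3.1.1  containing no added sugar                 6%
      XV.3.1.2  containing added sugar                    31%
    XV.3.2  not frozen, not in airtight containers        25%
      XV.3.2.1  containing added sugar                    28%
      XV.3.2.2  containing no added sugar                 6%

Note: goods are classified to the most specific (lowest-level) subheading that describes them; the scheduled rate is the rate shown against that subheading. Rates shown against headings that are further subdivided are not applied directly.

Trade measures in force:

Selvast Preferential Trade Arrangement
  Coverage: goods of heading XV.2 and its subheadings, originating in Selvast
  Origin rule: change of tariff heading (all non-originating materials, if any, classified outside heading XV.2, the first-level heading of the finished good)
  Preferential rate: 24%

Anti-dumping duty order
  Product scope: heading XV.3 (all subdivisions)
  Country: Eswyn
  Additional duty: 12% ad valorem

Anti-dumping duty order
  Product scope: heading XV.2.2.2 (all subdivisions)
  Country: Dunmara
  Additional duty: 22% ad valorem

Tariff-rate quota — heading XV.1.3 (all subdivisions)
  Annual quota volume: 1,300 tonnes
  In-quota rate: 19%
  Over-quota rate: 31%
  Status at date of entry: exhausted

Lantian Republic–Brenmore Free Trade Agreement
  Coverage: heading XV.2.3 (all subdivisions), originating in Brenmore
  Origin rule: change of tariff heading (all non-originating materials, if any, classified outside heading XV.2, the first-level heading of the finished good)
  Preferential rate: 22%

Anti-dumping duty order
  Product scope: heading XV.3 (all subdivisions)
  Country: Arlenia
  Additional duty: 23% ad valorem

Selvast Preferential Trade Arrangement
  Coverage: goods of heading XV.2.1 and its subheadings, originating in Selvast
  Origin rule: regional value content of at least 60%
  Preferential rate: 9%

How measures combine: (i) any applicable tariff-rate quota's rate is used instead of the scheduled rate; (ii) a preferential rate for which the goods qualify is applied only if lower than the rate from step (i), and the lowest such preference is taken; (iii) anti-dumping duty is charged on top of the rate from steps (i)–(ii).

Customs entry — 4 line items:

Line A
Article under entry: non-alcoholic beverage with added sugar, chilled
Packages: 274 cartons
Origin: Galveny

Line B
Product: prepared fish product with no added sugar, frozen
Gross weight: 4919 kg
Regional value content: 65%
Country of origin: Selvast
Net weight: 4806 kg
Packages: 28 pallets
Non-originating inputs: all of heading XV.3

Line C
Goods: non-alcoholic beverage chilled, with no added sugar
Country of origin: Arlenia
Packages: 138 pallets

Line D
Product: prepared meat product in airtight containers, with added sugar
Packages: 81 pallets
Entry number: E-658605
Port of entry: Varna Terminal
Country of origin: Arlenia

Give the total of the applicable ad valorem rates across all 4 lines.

97%

Line A: non-alcoholic beverage → XV.3; chilled → XV.3.2; with added sugar → XV.3.2.1. Scheduled 28%. No special measure applies. → 28%.
Line B: prepared fish product → XV.2; frozen → XV.2.1; with no added sugar → XV.2.1.2. Scheduled 22%. Selvast agreement on XV.2: CTH met → 24% available; Selvast agreement on XV.2.1: RVC ≥ 60% → 9% available; preferential 9%. → 9%.
Line C: non-alcoholic beverage → XV.3; chilled → XV.3.2; with no added sugar → XV.3.2.2. Scheduled 6%. anti-dumping (Arlenia, XV.3): +23%; total 6% + 23% = 29%. → 29%.
Line D: prepared meat product → XV.1; in airtight containers → XV.1.3; with added sugar → XV.1.3.1. Scheduled 35%. quota on XV.1.3 exhausted → over-quota 31%. → 31%.
Sum: 28% + 9% + 29% + 31% = 97%.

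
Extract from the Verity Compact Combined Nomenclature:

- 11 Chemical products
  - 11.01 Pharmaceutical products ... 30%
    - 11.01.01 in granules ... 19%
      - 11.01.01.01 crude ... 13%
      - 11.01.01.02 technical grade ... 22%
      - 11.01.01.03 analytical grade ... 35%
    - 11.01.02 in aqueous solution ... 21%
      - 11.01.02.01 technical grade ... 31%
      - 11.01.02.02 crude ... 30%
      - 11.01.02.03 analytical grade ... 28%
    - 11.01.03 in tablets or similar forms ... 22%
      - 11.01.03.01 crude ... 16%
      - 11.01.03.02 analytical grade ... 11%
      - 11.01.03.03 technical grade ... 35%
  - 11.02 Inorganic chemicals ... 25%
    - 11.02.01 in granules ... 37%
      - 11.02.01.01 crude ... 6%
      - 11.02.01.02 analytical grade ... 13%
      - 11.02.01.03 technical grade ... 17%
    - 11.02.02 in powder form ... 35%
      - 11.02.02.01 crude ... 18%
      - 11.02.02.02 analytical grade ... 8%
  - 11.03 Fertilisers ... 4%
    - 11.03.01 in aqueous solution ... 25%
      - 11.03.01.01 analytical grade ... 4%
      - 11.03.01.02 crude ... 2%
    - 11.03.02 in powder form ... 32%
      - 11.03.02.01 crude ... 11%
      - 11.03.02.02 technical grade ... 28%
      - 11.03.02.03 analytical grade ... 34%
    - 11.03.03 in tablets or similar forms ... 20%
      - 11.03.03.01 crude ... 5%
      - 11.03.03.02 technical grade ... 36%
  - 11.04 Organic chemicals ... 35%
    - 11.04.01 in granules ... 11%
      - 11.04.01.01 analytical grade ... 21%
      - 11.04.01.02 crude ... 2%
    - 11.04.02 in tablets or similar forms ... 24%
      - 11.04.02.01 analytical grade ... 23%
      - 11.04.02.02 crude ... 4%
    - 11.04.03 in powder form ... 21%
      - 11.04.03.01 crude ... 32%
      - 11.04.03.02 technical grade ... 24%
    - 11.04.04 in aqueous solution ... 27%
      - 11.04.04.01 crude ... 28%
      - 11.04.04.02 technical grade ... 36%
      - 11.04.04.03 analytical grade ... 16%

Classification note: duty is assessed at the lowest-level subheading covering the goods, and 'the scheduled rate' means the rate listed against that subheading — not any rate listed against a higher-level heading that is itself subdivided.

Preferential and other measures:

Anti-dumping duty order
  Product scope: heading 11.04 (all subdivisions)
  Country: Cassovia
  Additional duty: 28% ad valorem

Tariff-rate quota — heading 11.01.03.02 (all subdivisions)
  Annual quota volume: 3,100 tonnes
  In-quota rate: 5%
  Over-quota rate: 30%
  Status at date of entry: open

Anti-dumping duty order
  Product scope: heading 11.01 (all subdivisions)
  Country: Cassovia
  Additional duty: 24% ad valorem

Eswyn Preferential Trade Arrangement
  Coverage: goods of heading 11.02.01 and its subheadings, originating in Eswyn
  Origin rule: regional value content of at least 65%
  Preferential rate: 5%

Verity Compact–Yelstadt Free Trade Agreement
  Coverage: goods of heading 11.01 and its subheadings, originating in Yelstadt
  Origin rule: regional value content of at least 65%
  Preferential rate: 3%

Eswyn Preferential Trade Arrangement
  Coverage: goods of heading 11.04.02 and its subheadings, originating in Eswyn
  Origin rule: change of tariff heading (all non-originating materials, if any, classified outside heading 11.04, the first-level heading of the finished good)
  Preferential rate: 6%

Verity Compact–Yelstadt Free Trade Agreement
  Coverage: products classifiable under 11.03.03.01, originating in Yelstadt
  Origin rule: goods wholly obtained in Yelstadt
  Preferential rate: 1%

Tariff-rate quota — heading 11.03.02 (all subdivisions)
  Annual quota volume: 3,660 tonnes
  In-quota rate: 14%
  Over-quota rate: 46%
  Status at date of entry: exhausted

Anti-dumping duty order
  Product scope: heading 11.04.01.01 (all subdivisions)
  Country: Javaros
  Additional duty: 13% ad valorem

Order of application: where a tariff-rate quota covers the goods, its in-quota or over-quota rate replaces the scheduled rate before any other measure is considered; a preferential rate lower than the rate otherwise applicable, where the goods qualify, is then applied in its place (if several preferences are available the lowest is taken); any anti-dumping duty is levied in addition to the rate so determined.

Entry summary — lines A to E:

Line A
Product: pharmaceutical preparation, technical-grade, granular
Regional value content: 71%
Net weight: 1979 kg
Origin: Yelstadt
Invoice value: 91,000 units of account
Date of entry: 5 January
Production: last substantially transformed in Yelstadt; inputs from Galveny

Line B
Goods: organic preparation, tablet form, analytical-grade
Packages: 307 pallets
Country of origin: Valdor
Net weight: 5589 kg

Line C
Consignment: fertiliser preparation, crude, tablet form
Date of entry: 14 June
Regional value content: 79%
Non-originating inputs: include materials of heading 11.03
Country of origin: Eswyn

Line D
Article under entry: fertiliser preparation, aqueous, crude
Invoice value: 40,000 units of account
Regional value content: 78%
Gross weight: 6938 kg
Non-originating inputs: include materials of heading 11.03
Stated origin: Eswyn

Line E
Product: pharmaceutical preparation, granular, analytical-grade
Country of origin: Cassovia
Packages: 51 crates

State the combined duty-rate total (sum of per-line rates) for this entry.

92%

Line A: pharmaceutical → 11.01; granular → 11.01.01; technical-grade → 11.01.01.02. Scheduled 22%. Yelstadt agreement on 11.01: RVC ≥ 65% → 3% available; Yelstadt agreement on 11.03.03.01: 11.01.01.02 not covered; preferential 3%. → 3%.
Line B: organic → 11.04; tablet form → 11.04.02; analytical-grade → 11.04.02.01. Scheduled 23%. No special measure applies. → 23%.
Line C: fertiliser → 11.03; tablet form → 11.03.03; crude → 11.03.03.01. Scheduled 5%. Eswyn agreement on 11.02.01: 11.03.03.01 not covered; Eswyn agreement on 11.04.02: 11.03.03.01 not covered. → 5%.
Line D: fertiliser → 11.03; aqueous → 11.03.01; crude → 11.03.01.02. Scheduled 2%. Eswyn agreement on 11.02.01: 11.03.01.02 not covered; Eswyn agreement on 11.04.02: 11.03.01.02 not covered. → 2%.
Line E: pharmaceutical → 11.01; granular → 11.01.01; analytical-grade → 11.01.01.03. Scheduled 35%. anti-dumping (Cassovia, 11.01): +24%; total 35% + 24% = 59%. → 59%.
Sum: 3% + 23% + 5% + 2% + 59% = 92%.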